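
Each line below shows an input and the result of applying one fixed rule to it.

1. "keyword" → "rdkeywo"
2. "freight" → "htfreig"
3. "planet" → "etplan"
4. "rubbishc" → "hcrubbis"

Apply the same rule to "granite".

The pattern: move the last 2 characters to the front (rotate right by 2).
Doing the same to "granite": "tegrani".

tegrani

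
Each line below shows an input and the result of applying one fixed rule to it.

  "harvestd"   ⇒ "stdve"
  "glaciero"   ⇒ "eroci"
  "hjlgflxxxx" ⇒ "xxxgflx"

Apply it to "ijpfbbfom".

fomfbb

The pattern: delete the first 3 characters, then move the last 3 characters to the front (rotate right by 3).
On "ijpfbbfom": the first step gives "fbbfom", and the second then gives "fomfbb".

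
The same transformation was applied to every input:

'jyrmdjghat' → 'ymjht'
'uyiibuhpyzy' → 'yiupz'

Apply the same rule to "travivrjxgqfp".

rvvjgf

The rule is to keep every other character starting from the second (positions 2nd, 4th, 6th, ...).
For "travivrjxgqfp" the result is "rvvjgf".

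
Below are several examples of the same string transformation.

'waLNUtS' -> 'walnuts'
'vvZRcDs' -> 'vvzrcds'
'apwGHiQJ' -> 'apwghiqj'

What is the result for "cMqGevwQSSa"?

cmqgevwqssa

Looking at the pairs, the operation is to convert every letter to lowercase.
Doing the same to "cMqGevwQSSa": "cmqgevwqssa".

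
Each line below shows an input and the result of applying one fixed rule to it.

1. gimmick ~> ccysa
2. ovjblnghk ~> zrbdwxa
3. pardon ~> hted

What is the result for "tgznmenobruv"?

The pattern: delete the first 2 characters, then shift every letter 10 places backward in the alphabet (wrapping around).
"tgznmenobruv" → "znmenobruv" → "pdcuderhkl".

pdcuderhkl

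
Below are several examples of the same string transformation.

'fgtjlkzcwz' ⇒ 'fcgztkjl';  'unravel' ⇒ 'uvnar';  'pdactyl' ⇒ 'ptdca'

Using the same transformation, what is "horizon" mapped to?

hzoir

Looking at the pairs, the operation is to delete the last 2 characters, then take characters alternately from the front and the back (1st, last, 2nd, 2nd-last, ...).
On "horizon": the first step gives "horiz", and the second then gives "hzoir".
(Check on "unravel": → "unrav" → "uvnar" ✓)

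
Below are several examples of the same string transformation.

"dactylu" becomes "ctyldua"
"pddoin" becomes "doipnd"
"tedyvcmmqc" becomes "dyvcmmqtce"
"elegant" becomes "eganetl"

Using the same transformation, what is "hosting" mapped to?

stinhgo

Looking at the pairs, the operation is to swap the first and last characters, then move the first 2 characters to the end (rotate left by 2).
Doing the same to "hosting": "stinhgo".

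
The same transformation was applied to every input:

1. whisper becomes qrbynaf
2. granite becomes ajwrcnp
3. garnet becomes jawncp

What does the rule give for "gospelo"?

xbynuxp

Looking at the pairs, the operation is to shift every letter 9 places forward in the alphabet (wrapping around), then move the first character to the end.
On "gospelo" that produces "xbynuxp".
(Check on "granite": → "pajwrcn" → "ajwrcnp" ✓)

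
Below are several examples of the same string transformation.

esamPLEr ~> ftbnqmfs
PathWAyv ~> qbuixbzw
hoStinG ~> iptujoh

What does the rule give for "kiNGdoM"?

ljohepn

Each output is the input with this applied: shift every letter 1 place forward in the alphabet (wrapping around), then convert every letter to lowercase.
Applying that to "kiNGdoM" gives "ljohepn".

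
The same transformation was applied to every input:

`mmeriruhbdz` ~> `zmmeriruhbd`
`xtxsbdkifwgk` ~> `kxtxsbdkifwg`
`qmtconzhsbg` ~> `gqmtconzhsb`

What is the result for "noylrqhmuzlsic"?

cnoylrqhmuzlsi

The pattern: move the last character to the front.
Doing the same to "noylrqhmuzlsic": "cnoylrqhmuzlsi".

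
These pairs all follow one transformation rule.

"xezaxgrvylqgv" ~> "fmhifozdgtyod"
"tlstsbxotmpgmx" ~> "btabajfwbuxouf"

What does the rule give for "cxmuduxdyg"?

The pattern: shift every letter 8 places forward in the alphabet (wrapping around).
For "cxmuduxdyg" the result is "kfuclcflgo".

kfuclcflgo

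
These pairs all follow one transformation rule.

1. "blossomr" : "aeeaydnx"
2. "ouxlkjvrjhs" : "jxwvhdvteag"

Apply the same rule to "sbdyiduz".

pkupglen

The pattern: move the first 2 characters to the end (rotate left by 2), then shift every letter 12 places forward in the alphabet (wrapping around).
On "sbdyiduz": the first step gives "dyiduzsb", and the second then gives "pkupglen".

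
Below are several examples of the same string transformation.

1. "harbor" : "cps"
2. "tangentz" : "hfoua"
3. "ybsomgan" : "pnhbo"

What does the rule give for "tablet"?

mfu

Looking at the pairs, the operation is to delete the first 3 characters, then shift every letter 1 place forward in the alphabet (wrapping around).
Working it through for "tablet": intermediate "let", final "mfu".
(Check on "tangentz": → "gentz" → "hfoua" ✓)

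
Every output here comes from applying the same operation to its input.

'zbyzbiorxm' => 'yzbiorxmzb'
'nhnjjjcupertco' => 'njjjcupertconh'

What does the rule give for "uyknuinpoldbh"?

knuinpoldbhuy

Looking at the pairs, the operation is to move the first 2 characters to the end (rotate left by 2).
"uyknuinpoldbh" → "knuinpoldbhuy".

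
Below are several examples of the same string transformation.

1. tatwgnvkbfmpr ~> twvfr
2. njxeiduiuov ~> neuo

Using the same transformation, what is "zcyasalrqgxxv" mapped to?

zalgv

Rule — keep one character in every 3, starting at position 1 (positions 1st, 4th, 7th, ...).
So "zcyasalrqgxxv" becomes "zalgv".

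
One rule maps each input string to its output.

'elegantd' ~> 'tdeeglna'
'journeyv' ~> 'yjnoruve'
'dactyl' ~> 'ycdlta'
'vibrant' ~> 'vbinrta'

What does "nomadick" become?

The pattern: sort the characters into alphabetical order, then swap the first and last characters.
Starting from "nomadick": after the first operation, "acdikmno"; after the second, "ocdikmna".

ocdikmna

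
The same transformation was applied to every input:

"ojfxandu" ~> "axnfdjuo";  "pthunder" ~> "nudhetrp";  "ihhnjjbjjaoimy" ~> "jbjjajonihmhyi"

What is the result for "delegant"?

gealnetd

Rule — swap the front and back halves of the string, then take characters alternately from the front and the back (1st, last, 2nd, 2nd-last, ...).
On "delegant": the first step gives "gantdele", and the second then gives "gealnetd".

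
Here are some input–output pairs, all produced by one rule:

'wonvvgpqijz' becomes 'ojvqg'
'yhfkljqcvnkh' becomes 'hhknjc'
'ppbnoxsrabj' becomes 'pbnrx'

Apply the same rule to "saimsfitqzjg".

The transformation: keep every other character starting from the second (positions 2nd, 4th, 6th, ...), then take characters alternately from the front and the back (1st, last, 2nd, 2nd-last, ...).
For "saimsfitqzjg", step one produces "amftzg"; step two turns that into "agmzft".

agmzft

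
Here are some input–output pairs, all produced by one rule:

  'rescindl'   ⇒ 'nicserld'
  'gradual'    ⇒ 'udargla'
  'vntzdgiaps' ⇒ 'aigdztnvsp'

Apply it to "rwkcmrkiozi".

In each case the input is transformed by: reverse the string, then move the first 2 characters to the end (rotate left by 2).
Applying both steps to "rwkcmrkiozi": "izoikrmckwr", then "oikrmckwriz".
(Check on "gradual": → "laudarg" → "udargla" ✓)

oikrmckwriz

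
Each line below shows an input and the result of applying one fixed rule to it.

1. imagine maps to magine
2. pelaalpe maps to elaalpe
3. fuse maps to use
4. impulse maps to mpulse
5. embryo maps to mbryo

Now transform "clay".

Each output is the input with this applied: delete the first character.
"clay" → "lay".

lay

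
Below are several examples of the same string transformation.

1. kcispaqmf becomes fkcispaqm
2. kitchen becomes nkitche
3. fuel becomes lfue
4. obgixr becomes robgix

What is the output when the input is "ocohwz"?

The pattern: move the last character to the front.
On "ocohwz" that produces "zocohw".

zocohw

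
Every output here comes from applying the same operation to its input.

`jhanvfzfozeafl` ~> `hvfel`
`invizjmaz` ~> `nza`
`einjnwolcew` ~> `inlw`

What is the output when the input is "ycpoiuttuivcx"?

citv

The rule is to keep one character in every 3, starting at position 2 (positions 2nd, 5th, 8th, ...).
Applying that to "ycpoiuttuivcx" gives "citv".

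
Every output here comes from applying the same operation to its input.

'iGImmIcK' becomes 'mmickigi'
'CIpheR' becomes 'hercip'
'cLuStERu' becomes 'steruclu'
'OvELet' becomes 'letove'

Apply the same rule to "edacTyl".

ctyleda

Each output is the input with this applied: move the first 3 characters to the end (rotate left by 3), then convert every letter to lowercase.
Applying both steps to "edacTyl": "cTyleda", then "ctyleda".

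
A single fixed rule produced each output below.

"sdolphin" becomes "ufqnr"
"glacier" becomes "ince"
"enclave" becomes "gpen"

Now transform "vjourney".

What's happening: shift every letter 2 places forward in the alphabet (wrapping around), then delete the last 3 characters.
For "vjourney" the result is "xlqwt".

xlqwt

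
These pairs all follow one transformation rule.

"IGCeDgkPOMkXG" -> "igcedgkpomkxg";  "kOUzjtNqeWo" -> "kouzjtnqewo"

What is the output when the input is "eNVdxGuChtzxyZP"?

envdxguchtzxyzp

In each case the input is transformed by: convert every letter to lowercase.
"eNVdxGuChtzxyZP" → "envdxguchtzxyzp".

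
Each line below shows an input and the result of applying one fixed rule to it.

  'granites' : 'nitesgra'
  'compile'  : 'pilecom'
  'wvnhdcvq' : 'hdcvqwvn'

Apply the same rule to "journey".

rneyjou

The pattern: move the first 3 characters to the end (rotate left by 3).
Applying that to "journey" gives "rneyjou".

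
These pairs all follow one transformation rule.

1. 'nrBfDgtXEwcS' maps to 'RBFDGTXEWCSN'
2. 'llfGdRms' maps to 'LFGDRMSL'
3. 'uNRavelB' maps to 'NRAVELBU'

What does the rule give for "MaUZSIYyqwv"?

Looking at the pairs, the operation is to move the first character to the end, then convert every letter to uppercase.
Applying both steps to "MaUZSIYyqwv": "aUZSIYyqwvM", then "AUZSIYYQWVM".

AUZSIYYQWVM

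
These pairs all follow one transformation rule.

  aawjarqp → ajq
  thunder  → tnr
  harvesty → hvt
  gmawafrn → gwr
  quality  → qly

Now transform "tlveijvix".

The transformation: keep one character in every 3, starting at position 1 (positions 1st, 4th, 7th, ...).
For "tlveijvix" the result is "tev".

tev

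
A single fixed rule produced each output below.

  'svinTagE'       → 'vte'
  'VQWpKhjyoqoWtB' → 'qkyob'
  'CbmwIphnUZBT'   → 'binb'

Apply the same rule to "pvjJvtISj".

vvs

The rule is to keep one character in every 3, starting at position 2 (positions 2nd, 5th, 8th, ...), then convert every letter to lowercase.
Applying both steps to "pvjJvtISj": "vvS", then "vvs".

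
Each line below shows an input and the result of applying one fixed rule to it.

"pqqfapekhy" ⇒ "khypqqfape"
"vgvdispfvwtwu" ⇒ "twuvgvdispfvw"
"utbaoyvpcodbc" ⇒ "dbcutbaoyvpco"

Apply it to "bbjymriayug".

The pattern: move the last 3 characters to the front (rotate right by 3).
Doing the same to "bbjymriayug": "yugbbjymria".

yugbbjymria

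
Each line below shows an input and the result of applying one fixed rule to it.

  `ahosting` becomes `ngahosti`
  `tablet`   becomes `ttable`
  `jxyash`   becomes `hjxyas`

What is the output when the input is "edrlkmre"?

reedrlkm

What's happening: move the first 2 characters to the end (rotate left by 2), then swap the front and back halves of the string.
For "edrlkmre", step one produces "rlkmreed"; step two turns that into "reedrlkm".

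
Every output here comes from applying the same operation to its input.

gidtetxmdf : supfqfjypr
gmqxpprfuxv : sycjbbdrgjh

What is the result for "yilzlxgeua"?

Each output is the input with this applied: shift every letter 12 places forward in the alphabet (wrapping around).
For "yilzlxgeua" the result is "kuxlxjsqgm".

kuxlxjsqgm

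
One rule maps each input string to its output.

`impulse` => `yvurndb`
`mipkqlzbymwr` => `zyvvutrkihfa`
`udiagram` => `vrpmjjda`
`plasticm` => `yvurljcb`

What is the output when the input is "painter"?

ywrnjca

The rule is to shift every letter 9 places forward in the alphabet (wrapping around), then sort the characters into reverse alphabetical order.
Working it through for "painter": intermediate "yjrwcna", final "ywrnjca".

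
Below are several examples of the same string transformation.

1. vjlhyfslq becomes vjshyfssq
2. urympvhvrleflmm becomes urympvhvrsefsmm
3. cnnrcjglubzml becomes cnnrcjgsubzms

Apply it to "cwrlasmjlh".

cwrsasmjsh

The transformation: replace every "l" with "s".
Applying that to "cwrlasmjlh" gives "cwrsasmjsh".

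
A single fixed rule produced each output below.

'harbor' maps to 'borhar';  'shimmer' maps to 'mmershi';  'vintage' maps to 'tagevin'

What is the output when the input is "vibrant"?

rantvib

The pattern: move the first 3 characters to the end (rotate left by 3).
"vibrant" → "rantvib".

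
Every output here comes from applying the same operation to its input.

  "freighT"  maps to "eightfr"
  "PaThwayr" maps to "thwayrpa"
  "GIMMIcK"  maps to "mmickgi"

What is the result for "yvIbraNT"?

ibrantyv

In each case the input is transformed by: move the first 2 characters to the end (rotate left by 2), then convert every letter to lowercase.
For "yvIbraNT" the result is "ibrantyv".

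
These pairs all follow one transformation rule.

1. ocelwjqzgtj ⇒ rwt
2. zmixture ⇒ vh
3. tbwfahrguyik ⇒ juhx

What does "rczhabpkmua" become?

moz

The rule is to keep one character in every 3, starting at position 3 (positions 3rd, 6th, 9th, ...), then shift every letter 13 places forward in the alphabet (wrapping around) — i.e. ROT13.
On "rczhabpkmua": the first step gives "zbm", and the second then gives "moz".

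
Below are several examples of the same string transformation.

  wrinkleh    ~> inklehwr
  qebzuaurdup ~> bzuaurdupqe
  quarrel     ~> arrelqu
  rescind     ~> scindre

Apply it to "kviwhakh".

The transformation: move the first 2 characters to the end (rotate left by 2).
"kviwhakh" → "iwhakhkv".

iwhakhkv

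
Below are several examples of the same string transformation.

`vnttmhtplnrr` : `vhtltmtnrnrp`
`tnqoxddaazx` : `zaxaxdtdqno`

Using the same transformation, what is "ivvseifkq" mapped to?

Rule — sort the characters into reverse alphabetical order, then take characters alternately from the front and the back (1st, last, 2nd, 2nd-last, ...).
On "ivvseifkq": the first step gives "vvsqkiife", and the second then gives "vevfsiqik".

vevfsiqik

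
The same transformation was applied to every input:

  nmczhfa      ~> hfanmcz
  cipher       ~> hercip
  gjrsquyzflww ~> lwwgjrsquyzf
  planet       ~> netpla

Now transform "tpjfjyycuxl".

Each output is the input with this applied: move the last 3 characters to the front (rotate right by 3).
For "tpjfjyycuxl" the result is "uxltpjfjyyc".

uxltpjfjyyc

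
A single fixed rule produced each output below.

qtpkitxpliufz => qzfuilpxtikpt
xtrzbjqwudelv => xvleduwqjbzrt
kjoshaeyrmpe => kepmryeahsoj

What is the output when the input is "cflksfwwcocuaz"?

czaucocwwfsklf

The rule is to reverse the string, then move the last character to the front.
"cflksfwwcocuaz" → "zaucocwwfsklfc" → "czaucocwwfsklf".
(Check on "qtpkitxpliufz": → "zfuilpxtikptq" → "qzfuilpxtikpt" ✓)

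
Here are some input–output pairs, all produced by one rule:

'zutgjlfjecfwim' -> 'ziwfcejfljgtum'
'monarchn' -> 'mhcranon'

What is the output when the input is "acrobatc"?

Looking at the pairs, the operation is to swap the first and last characters, then reverse the string.
Working it through for "acrobatc": intermediate "ccrobata", final "ataborcc".

ataborcc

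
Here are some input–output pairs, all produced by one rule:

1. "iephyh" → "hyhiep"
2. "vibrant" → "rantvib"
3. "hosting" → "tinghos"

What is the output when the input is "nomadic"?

Looking at the pairs, the operation is to move the first 3 characters to the end (rotate left by 3).
For "nomadic" the result is "adicnom".

adicnom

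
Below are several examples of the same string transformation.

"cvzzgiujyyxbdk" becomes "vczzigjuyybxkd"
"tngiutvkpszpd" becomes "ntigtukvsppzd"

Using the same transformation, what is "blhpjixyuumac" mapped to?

lbphijyxuuamc

Looking at the pairs, the operation is to swap each adjacent pair of characters (1↔2, 3↔4, ...).
On "blhpjixyuumac" that produces "lbphijyxuuamc".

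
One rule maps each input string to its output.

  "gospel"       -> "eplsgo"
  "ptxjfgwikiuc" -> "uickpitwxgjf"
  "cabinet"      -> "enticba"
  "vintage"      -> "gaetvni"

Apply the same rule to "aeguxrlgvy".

The pattern: move the last 2 characters to the front (rotate right by 2), then take characters alternately from the front and the back (1st, last, 2nd, 2nd-last, ...).
On "aeguxrlgvy": the first step gives "vyaeguxrlg", and the second then gives "vgylarexgu".

vgylarexgu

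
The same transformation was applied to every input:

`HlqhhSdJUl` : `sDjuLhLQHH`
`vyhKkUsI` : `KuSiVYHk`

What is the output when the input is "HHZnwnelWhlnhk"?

LwHLNHKhhzNWNE

Each output is the input with this applied: swap the front and back halves of the string, then flip the case of every letter.
So "HHZnwnelWhlnhk" becomes "LwHLNHKhhzNWNE".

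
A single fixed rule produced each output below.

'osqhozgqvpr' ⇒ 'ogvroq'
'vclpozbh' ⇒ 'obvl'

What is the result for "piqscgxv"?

cxpq

What's happening: keep every other character starting from the first (positions 1st, 3rd, 5th, ...), then move the first 2 characters to the end (rotate left by 2).
Starting from "piqscgxv": after the first operation, "pqcx"; after the second, "cxpq".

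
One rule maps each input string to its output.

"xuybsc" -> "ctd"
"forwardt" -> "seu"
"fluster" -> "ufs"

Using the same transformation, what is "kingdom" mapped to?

What's happening: shift every letter 1 place forward in the alphabet (wrapping around), then keep only the last 3 characters.
Working it through for "kingdom": intermediate "ljohepn", final "epn".

epn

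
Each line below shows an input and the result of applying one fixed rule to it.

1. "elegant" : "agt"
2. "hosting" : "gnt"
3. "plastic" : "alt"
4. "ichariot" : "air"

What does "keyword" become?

The pattern: sort the characters into alphabetical order, then keep one character in every 3, starting at position 1 (positions 1st, 4th, 7th, ...).
Working it through for "keyword": intermediate "dekorwy", final "doy".

doy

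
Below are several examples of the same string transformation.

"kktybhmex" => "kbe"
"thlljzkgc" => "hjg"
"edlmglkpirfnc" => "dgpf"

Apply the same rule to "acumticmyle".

ctme

Each output is the input with this applied: keep one character in every 3, starting at position 2 (positions 2nd, 5th, 8th, ...).
So "acumticmyle" becomes "ctme".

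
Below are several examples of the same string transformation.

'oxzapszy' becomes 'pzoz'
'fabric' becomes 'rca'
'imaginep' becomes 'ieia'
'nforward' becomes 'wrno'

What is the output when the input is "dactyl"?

Looking at the pairs, the operation is to swap the front and back halves of the string, then keep every other character starting from the first (positions 1st, 3rd, 5th, ...).
For "dactyl", step one produces "tyldac"; step two turns that into "tla".

tla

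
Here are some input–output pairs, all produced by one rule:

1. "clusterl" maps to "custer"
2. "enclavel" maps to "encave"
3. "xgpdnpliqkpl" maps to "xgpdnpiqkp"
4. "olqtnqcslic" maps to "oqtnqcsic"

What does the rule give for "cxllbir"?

cxbir

The transformation: remove every "l".
Applying that to "cxllbir" gives "cxbir".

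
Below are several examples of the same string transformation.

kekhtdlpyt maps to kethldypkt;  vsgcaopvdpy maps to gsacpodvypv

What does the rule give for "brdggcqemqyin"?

In each case the input is transformed by: move the first character to the end, then swap each adjacent pair of characters (1↔2, 3↔4, ...).
On "brdggcqemqyin": the first step gives "rdggcqemqyinb", and the second then gives "drggqcmeyqnib".

drggqcmeyqnib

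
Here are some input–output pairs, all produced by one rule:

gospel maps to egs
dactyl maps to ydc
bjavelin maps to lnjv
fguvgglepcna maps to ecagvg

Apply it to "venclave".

aeec

The transformation: swap the front and back halves of the string, then keep every other character starting from the second (positions 2nd, 4th, 6th, ...).
Starting from "venclave": after the first operation, "lavevenc"; after the second, "aeec".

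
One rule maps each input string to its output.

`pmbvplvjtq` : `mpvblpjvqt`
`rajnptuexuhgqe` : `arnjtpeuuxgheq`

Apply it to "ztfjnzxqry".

tzjfznqxyr

Each output is the input with this applied: swap each adjacent pair of characters (1↔2, 3↔4, ...).
On "ztfjnzxqry" that produces "tzjfznqxyr".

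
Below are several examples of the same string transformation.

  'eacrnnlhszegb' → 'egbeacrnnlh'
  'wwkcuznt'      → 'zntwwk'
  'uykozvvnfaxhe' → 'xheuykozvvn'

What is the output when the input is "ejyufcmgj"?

mgjejyu

Looking at the pairs, the operation is to move the last 3 characters to the front (rotate right by 3), then delete the last 2 characters.
"ejyufcmgj" → "mgjejyufc" → "mgjejyu".
(Check on "wwkcuznt": → "zntwwkcu" → "zntwwk" ✓)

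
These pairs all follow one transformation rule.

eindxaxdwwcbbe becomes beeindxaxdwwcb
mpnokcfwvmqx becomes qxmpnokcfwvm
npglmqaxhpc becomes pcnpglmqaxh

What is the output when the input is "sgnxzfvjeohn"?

hnsgnxzfvjeo

Looking at the pairs, the operation is to move the last 2 characters to the front (rotate right by 2).
So "sgnxzfvjeohn" becomes "hnsgnxzfvjeo".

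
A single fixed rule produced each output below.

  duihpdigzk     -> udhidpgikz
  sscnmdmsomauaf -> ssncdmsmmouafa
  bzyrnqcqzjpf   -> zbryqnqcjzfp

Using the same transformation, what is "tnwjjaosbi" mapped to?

In each case the input is transformed by: swap each adjacent pair of characters (1↔2, 3↔4, ...).
Applying that to "tnwjjaosbi" gives "ntjwajsoib".

ntjwajsoib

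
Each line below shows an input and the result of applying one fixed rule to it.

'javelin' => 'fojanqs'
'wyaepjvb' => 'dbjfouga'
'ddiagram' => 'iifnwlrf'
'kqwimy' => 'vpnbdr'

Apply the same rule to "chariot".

In each case the input is transformed by: shift every letter 5 places forward in the alphabet (wrapping around), then swap each adjacent pair of characters (1↔2, 3↔4, ...).
For "chariot", step one produces "hmfwnty"; step two turns that into "mhwftny".

mhwftny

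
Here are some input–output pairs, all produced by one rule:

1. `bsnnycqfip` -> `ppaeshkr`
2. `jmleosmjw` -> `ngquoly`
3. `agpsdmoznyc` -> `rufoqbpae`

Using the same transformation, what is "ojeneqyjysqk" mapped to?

Each output is the input with this applied: shift every letter 2 places forward in the alphabet (wrapping around), then delete the first 2 characters.
"ojeneqyjysqk" → "qlgpgsalausm" → "gpgsalausm".

gpgsalausm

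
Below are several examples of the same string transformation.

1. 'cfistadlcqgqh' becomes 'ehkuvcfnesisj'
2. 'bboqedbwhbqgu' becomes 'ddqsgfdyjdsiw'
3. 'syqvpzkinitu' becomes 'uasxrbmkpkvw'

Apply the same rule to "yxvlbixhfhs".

azxndkzjhju

Each output is the input with this applied: shift every letter 2 places forward in the alphabet (wrapping around).
So "yxvlbixhfhs" becomes "azxndkzjhju".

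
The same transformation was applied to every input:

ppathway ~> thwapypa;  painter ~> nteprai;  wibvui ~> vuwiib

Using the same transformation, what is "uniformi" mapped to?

formuini

Looking at the pairs, the operation is to swap the first and last characters, then move the first 3 characters to the end (rotate left by 3).
Starting from "uniformi": after the first operation, "iniformu"; after the second, "formuini".
(Check on "painter": → "raintep" → "nteprai" ✓)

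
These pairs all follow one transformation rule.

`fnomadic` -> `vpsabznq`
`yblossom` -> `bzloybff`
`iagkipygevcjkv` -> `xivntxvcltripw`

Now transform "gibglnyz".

In each case the input is transformed by: move the last 2 characters to the front (rotate right by 2), then shift every letter 13 places forward in the alphabet (wrapping around) — i.e. ROT13.
Applying both steps to "gibglnyz": "yzgibgln", then "lmtvotya".

lmtvotya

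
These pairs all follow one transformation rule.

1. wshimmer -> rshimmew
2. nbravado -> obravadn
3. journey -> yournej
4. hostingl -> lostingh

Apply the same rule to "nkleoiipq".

The transformation: swap the first and last characters.
"nkleoiipq" → "qkleoiipn".

qkleoiipn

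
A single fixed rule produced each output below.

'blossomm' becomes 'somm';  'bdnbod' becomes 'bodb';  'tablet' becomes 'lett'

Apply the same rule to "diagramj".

The rule is to swap the front and back halves of the string, then keep only the first 4 characters.
Working it through for "diagramj": intermediate "ramjdiag", final "ramj".

ramj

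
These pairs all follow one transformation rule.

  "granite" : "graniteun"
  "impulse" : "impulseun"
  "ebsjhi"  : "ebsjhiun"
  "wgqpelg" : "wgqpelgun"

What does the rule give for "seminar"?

seminarun

The rule is to append "un".
"seminar" → "seminarun".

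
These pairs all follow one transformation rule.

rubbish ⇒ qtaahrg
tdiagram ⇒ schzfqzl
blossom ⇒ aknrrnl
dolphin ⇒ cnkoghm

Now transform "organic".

nqfzmhb

The transformation: shift every letter 1 place backward in the alphabet (wrapping around).
"organic" → "nqfzmhb".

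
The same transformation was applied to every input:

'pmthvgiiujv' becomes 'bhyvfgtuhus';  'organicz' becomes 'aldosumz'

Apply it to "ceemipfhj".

What's happening: take characters alternately from the front and the back (1st, last, 2nd, 2nd-last, ...), then shift every letter 12 places forward in the alphabet (wrapping around).
For "ceemipfhj", step one produces "cjehefmpi"; step two turns that into "ovqtqrybu".

ovqtqrybu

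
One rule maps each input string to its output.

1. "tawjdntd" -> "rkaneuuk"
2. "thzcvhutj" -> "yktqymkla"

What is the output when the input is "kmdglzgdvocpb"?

The pattern: swap each adjacent pair of characters (1↔2, 3↔4, ...), then shift every letter 9 places backward in the alphabet (wrapping around).
Working it through for "kmdglzgdvocpb": intermediate "mkgdzldgovpcb", final "dbxuqcuxfmgts".

dbxuqcuxfmgts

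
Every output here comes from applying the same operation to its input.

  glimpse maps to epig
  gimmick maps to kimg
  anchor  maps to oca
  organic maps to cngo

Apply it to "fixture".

Looking at the pairs, the operation is to keep every other character starting from the first (positions 1st, 3rd, 5th, ...), then reverse the string.
Doing the same to "fixture": "euxf".

euxf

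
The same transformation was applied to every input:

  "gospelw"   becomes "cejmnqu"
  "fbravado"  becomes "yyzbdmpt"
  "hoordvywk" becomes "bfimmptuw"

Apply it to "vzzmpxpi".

gknntvxx

What's happening: sort the characters into alphabetical order, then shift every letter 2 places backward in the alphabet (wrapping around).
On "vzzmpxpi": the first step gives "imppvxzz", and the second then gives "gknntvxx".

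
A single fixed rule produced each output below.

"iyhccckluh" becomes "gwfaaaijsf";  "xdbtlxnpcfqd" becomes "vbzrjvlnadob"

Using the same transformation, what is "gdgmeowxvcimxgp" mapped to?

The transformation: shift every letter 2 places backward in the alphabet (wrapping around).
On "gdgmeowxvcimxgp" that produces "ebekcmuvtagkven".

ebekcmuvtagkven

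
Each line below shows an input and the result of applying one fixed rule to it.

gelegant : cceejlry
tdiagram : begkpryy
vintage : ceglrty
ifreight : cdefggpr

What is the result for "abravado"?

The pattern: shift every letter 2 places backward in the alphabet (wrapping around), then sort the characters into alphabetical order.
Applying that to "abravado" gives "bmptyyyz".

bmptyyyz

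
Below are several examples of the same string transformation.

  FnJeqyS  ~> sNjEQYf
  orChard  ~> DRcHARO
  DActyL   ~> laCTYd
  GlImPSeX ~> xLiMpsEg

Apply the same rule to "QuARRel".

LUarrEq

Looking at the pairs, the operation is to swap the first and last characters, then flip the case of every letter.
Working it through for "QuARRel": intermediate "luARReQ", final "LUarrEq".
(Check on "FnJeqyS": → "SnJeqyF" → "sNjEQYf" ✓)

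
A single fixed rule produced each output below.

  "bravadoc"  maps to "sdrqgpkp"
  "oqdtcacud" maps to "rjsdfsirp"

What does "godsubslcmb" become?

rbqvdshjqha

Each output is the input with this applied: move the last 3 characters to the front (rotate right by 3), then shift every letter 11 places backward in the alphabet (wrapping around).
On "godsubslcmb": the first step gives "cmbgodsubsl", and the second then gives "rbqvdshjqha".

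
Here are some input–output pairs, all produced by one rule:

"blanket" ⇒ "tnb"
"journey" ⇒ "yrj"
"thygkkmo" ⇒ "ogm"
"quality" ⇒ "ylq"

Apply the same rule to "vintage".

The transformation: swap the first and last characters, then keep one character in every 3, starting at position 1 (positions 1st, 4th, 7th, ...).
Starting from "vintage": after the first operation, "eintagv"; after the second, "etv".
(Check on "quality": → "yualitq" → "ylq" ✓)

etv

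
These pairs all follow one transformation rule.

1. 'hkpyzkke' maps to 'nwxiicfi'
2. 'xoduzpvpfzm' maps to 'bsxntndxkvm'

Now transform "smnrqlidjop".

lpojgbhmnqk

The transformation: shift every letter 2 places backward in the alphabet (wrapping around), then move the first 2 characters to the end (rotate left by 2).
Starting from "smnrqlidjop": after the first operation, "qklpojgbhmn"; after the second, "lpojgbhmnqk".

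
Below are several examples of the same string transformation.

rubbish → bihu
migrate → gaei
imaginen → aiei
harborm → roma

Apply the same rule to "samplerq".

Each output is the input with this applied: move the first 2 characters to the end (rotate left by 2), then keep every other character starting from the first (positions 1st, 3rd, 5th, ...).
For "samplerq", step one produces "mplerqsa"; step two turns that into "mlrs".

mlrs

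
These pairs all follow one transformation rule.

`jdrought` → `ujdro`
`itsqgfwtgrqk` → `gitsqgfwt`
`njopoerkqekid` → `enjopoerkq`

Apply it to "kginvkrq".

vkgin

Each output is the input with this applied: delete the last 3 characters, then move the last character to the front.
Working it through for "kginvkrq": intermediate "kginv", final "vkgin".
(Check on "njopoerkqekid": → "njopoerkqe" → "enjopoerkq" ✓)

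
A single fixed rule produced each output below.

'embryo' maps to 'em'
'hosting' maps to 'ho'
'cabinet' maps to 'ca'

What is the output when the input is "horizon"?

ho

The pattern: keep only the first 2 characters.
Applying that to "horizon" gives "ho".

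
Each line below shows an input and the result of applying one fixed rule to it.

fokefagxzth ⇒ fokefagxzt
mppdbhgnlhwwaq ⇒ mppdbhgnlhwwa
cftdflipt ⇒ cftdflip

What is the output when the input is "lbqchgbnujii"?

lbqchgbnuji

Looking at the pairs, the operation is to delete the last character.
Doing the same to "lbqchgbnujii": "lbqchgbnuji".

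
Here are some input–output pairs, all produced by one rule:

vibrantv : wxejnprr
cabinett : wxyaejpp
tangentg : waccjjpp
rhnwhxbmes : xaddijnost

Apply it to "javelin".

The transformation: sort the characters into alphabetical order, then shift every letter 4 places backward in the alphabet (wrapping around).
Working it through for "javelin": intermediate "aeijlnv", final "waefhjr".

waefhjr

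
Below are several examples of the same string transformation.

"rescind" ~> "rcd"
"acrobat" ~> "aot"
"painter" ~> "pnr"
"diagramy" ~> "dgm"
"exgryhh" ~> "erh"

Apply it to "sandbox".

sdx

In each case the input is transformed by: keep one character in every 3, starting at position 1 (positions 1st, 4th, 7th, ...).
Applying that to "sandbox" gives "sdx".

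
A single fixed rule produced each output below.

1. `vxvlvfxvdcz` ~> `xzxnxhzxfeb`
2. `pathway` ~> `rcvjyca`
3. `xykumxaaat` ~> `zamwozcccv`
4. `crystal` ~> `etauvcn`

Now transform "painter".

rckpvgt

The pattern: shift every letter 2 places forward in the alphabet (wrapping around).
So "painter" becomes "rckpvgt".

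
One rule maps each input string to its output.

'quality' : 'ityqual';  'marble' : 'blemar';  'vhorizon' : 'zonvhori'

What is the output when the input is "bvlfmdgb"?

dgbbvlfm

What's happening: move the last 3 characters to the front (rotate right by 3).
So "bvlfmdgb" becomes "dgbbvlfm".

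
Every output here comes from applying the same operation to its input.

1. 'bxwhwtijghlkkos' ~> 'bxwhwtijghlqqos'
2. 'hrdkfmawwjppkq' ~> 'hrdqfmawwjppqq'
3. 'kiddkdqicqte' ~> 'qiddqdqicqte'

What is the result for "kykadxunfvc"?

qyqadxunfvc

The transformation: replace every "k" with "q".
For "kykadxunfvc" the result is "qyqadxunfvc".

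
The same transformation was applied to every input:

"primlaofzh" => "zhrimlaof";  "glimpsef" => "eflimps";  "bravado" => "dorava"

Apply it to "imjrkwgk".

The rule is to delete the first character, then move the last 2 characters to the front (rotate right by 2).
"imjrkwgk" → "mjrkwgk" → "gkmjrkw".

gkmjrkw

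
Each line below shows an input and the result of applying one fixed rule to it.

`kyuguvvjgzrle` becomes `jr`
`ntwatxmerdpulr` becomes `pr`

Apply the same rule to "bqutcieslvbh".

What's happening: keep one character in every 3, starting at position 2 (positions 2nd, 5th, 8th, ...), then keep only the last 2 characters.
Working it through for "bqutcieslvbh": intermediate "qcsb", final "sb".
(Check on "kyuguvvjgzrle": → "yujr" → "jr" ✓)

sb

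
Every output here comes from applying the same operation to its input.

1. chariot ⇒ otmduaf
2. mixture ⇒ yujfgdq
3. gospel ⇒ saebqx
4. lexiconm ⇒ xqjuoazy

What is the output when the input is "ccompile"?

The rule is to shift every letter 12 places forward in the alphabet (wrapping around).
For "ccompile" the result is "ooaybuxq".

ooaybuxq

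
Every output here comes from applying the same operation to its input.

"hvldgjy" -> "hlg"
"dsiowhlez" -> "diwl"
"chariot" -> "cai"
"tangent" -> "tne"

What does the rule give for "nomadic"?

nmd

The pattern: move the last character to the front, then keep every other character starting from the second (positions 2nd, 4th, 6th, ...).
So "nomadic" becomes "nmd".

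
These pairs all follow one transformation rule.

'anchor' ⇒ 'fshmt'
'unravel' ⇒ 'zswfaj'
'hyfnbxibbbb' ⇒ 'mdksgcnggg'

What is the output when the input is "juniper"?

The transformation: delete the last character, then shift every letter 5 places forward in the alphabet (wrapping around).
Working it through for "juniper": intermediate "junipe", final "ozsnuj".

ozsnuj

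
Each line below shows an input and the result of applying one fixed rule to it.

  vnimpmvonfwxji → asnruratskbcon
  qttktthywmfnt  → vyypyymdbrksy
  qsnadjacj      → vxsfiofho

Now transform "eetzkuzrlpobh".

jjyepzewqutgm

Looking at the pairs, the operation is to shift every letter 5 places forward in the alphabet (wrapping around).
Doing the same to "eetzkuzrlpobh": "jjyepzewqutgm".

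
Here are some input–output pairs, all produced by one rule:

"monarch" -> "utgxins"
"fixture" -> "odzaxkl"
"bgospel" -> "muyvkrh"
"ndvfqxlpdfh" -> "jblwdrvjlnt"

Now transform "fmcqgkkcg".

siwmqqiml

Looking at the pairs, the operation is to move the first character to the end, then shift every letter 6 places forward in the alphabet (wrapping around).
Working it through for "fmcqgkkcg": intermediate "mcqgkkcgf", final "siwmqqiml".
(Check on "fixture": → "ixturef" → "odzaxkl" ✓)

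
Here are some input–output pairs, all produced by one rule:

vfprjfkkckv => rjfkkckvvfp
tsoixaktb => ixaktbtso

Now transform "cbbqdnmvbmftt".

qdnmvbmfttcbb

What's happening: move the first 3 characters to the end (rotate left by 3).
For "cbbqdnmvbmftt" the result is "qdnmvbmfttcbb".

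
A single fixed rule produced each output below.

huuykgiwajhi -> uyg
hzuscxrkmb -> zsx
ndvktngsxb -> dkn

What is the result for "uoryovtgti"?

Looking at the pairs, the operation is to keep every other character starting from the second (positions 2nd, 4th, 6th, ...), then keep only the first 3 characters.
Starting from "uoryovtgti": after the first operation, "oyvgi"; after the second, "oyv".

oyv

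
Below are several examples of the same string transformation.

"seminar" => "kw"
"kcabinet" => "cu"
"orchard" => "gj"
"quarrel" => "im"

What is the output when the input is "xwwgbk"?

Each output is the input with this applied: shift every letter 8 places backward in the alphabet (wrapping around), then keep only the first 2 characters.
Applying both steps to "xwwgbk": "pooytc", then "po".
(Check on "quarrel": → "imsjjwd" → "im" ✓)

po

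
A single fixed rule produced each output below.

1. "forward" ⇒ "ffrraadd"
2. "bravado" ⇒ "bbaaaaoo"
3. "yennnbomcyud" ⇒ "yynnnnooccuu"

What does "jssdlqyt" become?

jjssllyy

Looking at the pairs, the operation is to keep every other character starting from the first (positions 1st, 3rd, 5th, ...), then double every character.
For "jssdlqyt", step one produces "jsly"; step two turns that into "jjssllyy".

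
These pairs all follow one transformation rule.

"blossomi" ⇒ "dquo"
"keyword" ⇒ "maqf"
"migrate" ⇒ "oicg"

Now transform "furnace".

In each case the input is transformed by: shift every letter 2 places forward in the alphabet (wrapping around), then keep every other character starting from the first (positions 1st, 3rd, 5th, ...).
For "furnace", step one produces "hwtpceg"; step two turns that into "htcg".

htcg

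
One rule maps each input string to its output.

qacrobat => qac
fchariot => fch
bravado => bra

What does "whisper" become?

Each output is the input with this applied: keep only the first 3 characters.
For "whisper" the result is "whi".

whi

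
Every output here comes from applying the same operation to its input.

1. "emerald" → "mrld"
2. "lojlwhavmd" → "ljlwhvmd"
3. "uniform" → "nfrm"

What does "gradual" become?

The pattern: remove every vowel.
So "gradual" becomes "grdl".

grdl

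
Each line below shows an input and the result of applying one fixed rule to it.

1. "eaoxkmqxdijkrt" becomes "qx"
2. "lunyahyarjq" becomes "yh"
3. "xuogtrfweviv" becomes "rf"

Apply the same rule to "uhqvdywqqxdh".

Each output is the input with this applied: take characters alternately from the front and the back (1st, last, 2nd, 2nd-last, ...), then keep only the last 2 characters.
Applying both steps to "uhqvdywqqxdh": "uhhdqxvqdqyw", then "yw".

yw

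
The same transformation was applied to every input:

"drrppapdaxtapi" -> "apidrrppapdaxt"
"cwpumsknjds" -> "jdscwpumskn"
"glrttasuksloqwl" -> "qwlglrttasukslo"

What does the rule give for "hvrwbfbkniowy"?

Looking at the pairs, the operation is to move the last 3 characters to the front (rotate right by 3).
On "hvrwbfbkniowy" that produces "owyhvrwbfbkni".

owyhvrwbfbkni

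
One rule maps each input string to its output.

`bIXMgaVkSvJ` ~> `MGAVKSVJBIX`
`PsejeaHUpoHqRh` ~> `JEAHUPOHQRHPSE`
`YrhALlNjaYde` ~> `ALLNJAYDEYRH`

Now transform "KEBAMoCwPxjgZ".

AMOCWPXJGZKEB

The transformation: move the first 3 characters to the end (rotate left by 3), then convert every letter to uppercase.
"KEBAMoCwPxjgZ" → "AMOCWPXJGZKEB".
(Check on "bIXMgaVkSvJ": → "MgaVkSvJbIX" → "MGAVKSVJBIX" ✓)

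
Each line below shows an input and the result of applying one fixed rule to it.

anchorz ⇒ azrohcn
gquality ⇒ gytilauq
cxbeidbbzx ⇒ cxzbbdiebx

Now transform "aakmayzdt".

atdzyamka

Looking at the pairs, the operation is to move the first character to the end, then reverse the string.
Applying both steps to "aakmayzdt": "akmayzdta", then "atdzyamka".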